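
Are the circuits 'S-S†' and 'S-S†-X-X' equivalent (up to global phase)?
Yes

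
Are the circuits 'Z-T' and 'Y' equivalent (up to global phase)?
No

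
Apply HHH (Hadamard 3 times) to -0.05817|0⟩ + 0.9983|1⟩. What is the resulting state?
0.6648|0⟩ - 0.747|1⟩

H² = I, so H^3 = H: a single Hadamard. With (a, b) = (-0.05817, 0.9983), H gives ((a + b)/√2, (a − b)/√2) = (0.6648, -0.747).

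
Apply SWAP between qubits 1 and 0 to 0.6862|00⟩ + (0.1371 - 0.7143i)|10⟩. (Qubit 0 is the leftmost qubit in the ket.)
0.6862|00⟩ + (0.1371 - 0.7143i)|01⟩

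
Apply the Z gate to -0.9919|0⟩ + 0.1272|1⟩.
-0.9919|0⟩ - 0.1272|1⟩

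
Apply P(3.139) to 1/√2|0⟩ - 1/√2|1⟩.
1/√2|0⟩ + (0.7071 - 0.001833i)|1⟩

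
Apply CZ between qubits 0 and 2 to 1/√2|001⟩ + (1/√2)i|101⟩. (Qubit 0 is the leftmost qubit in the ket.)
1/√2|001⟩ - (1/√2)i|101⟩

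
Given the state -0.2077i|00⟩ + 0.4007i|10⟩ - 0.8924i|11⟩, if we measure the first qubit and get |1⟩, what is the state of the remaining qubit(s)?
0.4096i|0⟩ - 0.9123i|1⟩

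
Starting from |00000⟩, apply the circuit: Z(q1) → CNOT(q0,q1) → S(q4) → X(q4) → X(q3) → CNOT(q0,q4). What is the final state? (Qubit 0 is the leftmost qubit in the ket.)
|00011⟩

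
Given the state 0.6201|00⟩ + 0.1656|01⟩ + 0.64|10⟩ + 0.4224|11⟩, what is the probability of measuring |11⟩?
0.1784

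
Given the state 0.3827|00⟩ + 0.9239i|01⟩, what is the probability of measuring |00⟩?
0.1465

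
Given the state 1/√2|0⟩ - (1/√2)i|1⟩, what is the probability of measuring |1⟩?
1/2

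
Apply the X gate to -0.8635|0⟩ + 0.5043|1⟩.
0.5043|0⟩ - 0.8635|1⟩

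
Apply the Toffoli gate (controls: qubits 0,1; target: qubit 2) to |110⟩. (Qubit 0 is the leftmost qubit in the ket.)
|111⟩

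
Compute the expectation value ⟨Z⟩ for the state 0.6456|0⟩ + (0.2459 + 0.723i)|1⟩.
-0.1664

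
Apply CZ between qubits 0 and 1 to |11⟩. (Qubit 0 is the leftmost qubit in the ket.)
-|11⟩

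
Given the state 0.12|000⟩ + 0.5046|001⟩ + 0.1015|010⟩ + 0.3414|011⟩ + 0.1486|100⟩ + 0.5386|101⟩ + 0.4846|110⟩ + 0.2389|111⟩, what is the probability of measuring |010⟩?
0.0103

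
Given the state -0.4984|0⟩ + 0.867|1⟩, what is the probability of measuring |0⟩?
0.2484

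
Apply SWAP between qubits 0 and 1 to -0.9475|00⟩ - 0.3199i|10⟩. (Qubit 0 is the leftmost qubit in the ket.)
-0.9475|00⟩ - 0.3199i|01⟩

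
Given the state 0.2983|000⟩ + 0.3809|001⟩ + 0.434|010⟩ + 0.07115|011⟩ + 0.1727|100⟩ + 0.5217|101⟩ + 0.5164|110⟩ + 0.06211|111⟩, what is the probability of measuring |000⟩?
0.08898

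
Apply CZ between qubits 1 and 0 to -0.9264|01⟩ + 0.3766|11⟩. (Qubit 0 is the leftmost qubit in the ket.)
-0.9264|01⟩ - 0.3766|11⟩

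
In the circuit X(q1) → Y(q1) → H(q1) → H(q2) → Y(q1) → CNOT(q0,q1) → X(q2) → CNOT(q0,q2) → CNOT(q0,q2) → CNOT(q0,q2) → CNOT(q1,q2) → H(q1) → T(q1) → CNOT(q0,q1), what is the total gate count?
14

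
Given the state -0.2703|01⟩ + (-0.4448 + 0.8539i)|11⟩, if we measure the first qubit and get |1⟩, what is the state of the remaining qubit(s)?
(-0.462 + 0.8869i)|1⟩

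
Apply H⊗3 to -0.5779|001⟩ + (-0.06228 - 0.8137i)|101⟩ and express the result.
(-0.2263 - 0.2877i)|000⟩ + (0.2263 + 0.2877i)|001⟩ + (-0.2263 - 0.2877i)|010⟩ + (0.2263 + 0.2877i)|011⟩ + (-0.1823 + 0.2877i)|100⟩ + (0.1823 - 0.2877i)|101⟩ + (-0.1823 + 0.2877i)|110⟩ + (0.1823 - 0.2877i)|111⟩

H⊗3 gives amp(|y⟩) = (1/2√2) Σ_x (−1)^(x·y) amp(|x⟩), where x·y is the number of positions in which both x and y have a 1.
|000⟩: (-0.5779 + (-0.06228 - 0.8137i))/(2√2) = (-0.2263 - 0.2877i)
|001⟩: (0.5779 - (-0.06228 - 0.8137i))/(2√2) = (0.2263 + 0.2877i)
|010⟩: (-0.5779 + (-0.06228 - 0.8137i))/(2√2) = (-0.2263 - 0.2877i)
|011⟩: (0.5779 - (-0.06228 - 0.8137i))/(2√2) = (0.2263 + 0.2877i)
|100⟩: (-0.5779 - (-0.06228 - 0.8137i))/(2√2) = (-0.1823 + 0.2877i)
|101⟩: (0.5779 + (-0.06228 - 0.8137i))/(2√2) = (0.1823 - 0.2877i)
|110⟩: (-0.5779 - (-0.06228 - 0.8137i))/(2√2) = (-0.1823 + 0.2877i)
|111⟩: (0.5779 + (-0.06228 - 0.8137i))/(2√2) = (0.1823 - 0.2877i)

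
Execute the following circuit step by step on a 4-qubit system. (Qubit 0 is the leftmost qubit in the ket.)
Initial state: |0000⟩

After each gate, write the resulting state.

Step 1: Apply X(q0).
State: |1000⟩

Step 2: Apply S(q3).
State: |1000⟩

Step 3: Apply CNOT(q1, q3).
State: |1000⟩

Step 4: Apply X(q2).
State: |1010⟩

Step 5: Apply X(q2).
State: |1000⟩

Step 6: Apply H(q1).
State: 1/√2|1000⟩ + 1/√2|1100⟩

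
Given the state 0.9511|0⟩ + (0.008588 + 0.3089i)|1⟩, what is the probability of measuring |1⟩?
0.09549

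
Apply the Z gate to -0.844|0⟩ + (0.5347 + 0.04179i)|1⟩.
-0.844|0⟩ + (-0.5347 - 0.04179i)|1⟩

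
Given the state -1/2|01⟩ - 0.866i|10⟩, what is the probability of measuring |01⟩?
1/4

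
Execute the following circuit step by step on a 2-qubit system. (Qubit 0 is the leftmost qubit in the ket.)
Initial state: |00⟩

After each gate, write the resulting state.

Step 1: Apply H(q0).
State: 1/√2|00⟩ + 1/√2|10⟩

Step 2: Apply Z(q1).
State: 1/√2|00⟩ + 1/√2|10⟩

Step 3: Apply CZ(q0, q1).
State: 1/√2|00⟩ + 1/√2|10⟩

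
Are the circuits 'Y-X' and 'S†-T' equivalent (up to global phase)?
No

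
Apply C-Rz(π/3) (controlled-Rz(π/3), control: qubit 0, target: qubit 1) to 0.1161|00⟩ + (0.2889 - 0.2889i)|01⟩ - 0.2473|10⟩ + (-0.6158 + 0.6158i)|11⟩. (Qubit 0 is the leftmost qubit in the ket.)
0.1161|00⟩ + (0.2889 - 0.2889i)|01⟩ + (-0.2142 + 0.1237i)|10⟩ + (-0.8412 + 0.2254i)|11⟩

C-Rz(π/3) leaves the control-|0⟩ kets |00⟩, |01⟩ unchanged and applies Rz(π/3) to qubit 1 on the control-|1⟩ pair (|10⟩, |11⟩).
Rz(π/3) = [[e^(−iθ/2), 0], [0, e^(iθ/2)]] with e^(±iθ/2) = cos(θ/2) ± i·sin(θ/2); θ = π/3, cos(θ/2) ≈ 0.866025, sin(θ/2) ≈ 0.5.
With a = amp(|10⟩) = -0.2473 and b = amp(|11⟩) = (-0.6158 + 0.6158i):
new amp(|10⟩) = (0.866025 - 0.5i)·a = (-0.2142 + 0.1237i)
new amp(|11⟩) = (0.866025 + 0.5i)·b = (-0.8412 + 0.2254i)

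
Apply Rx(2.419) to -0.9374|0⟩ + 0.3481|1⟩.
(-0.3314 - 0.3256i)|0⟩ + (0.123 + 0.8769i)|1⟩

Rx(2.419) = [[cos(θ/2), −i·sin(θ/2)], [−i·sin(θ/2), cos(θ/2)]]; θ = 2.419, cos(θ/2) ≈ 0.353487, sin(θ/2) ≈ 0.935439.
With a = amp(|0⟩) = -0.9374 and b = amp(|1⟩) = 0.3481:
new amp(|0⟩) = (0.353487)·a + (-0.935439i)·b = (-0.3314 - 0.3256i)
new amp(|1⟩) = (-0.935439i)·a + (0.353487)·b = (0.123 + 0.8769i)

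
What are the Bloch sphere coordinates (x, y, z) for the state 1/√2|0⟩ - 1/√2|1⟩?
(-1, 0, 0)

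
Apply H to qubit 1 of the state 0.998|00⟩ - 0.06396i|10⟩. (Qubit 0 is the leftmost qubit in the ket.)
0.7057|00⟩ + 0.7057|01⟩ - 0.04523i|10⟩ - 0.04523i|11⟩

H on qubit 1 mixes each pair of kets that differ only in qubit 1: amplitudes (a, b) of (|…0…⟩, |…1…⟩) become ((a + b)/√2, (a − b)/√2). Kets absent from the input have amplitude 0.
(|00⟩, |01⟩): (a, b) = (0.998, 0) → (0.7057, 0.7057)
(|10⟩, |11⟩): (a, b) = (-0.06396i, 0) → (-0.04523i, -0.04523i)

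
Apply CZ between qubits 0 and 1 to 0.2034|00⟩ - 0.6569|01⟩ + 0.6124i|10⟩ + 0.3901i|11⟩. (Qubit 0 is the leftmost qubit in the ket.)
0.2034|00⟩ - 0.6569|01⟩ + 0.6124i|10⟩ - 0.3901i|11⟩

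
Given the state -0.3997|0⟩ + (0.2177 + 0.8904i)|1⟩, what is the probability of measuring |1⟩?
0.8402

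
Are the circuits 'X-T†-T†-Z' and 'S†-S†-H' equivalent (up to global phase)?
No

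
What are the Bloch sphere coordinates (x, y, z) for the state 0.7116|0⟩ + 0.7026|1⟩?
(0.9999, 0, 0.01273)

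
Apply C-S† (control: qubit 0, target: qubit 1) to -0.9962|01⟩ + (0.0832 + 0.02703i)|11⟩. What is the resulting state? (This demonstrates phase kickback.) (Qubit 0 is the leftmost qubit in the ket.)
-0.9962|01⟩ + (0.02703 - 0.0832i)|11⟩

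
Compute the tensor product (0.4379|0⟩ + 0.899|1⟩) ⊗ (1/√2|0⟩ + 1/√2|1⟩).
0.3096|00⟩ + 0.3096|01⟩ + 0.6357|10⟩ + 0.6357|11⟩

amp(|b₁b₂…⟩) = product of the factor amplitudes for bits b₁, b₂, …; only kets whose every factor amplitude is nonzero survive.
|00⟩: (0.4379)(1/√2) = 0.3096
|01⟩: (0.4379)(1/√2) = 0.3096
|10⟩: (0.899)(1/√2) = 0.6357
|11⟩: (0.899)(1/√2) = 0.6357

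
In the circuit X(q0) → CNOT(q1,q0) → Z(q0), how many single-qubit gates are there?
2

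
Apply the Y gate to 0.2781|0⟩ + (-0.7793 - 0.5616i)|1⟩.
(-0.5616 + 0.7793i)|0⟩ + 0.2781i|1⟩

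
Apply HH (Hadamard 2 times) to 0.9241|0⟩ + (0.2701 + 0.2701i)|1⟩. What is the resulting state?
0.9241|0⟩ + (0.2701 + 0.2701i)|1⟩

H² = I, so an even number of Hadamards cancels: H^2 = I and the state is unchanged.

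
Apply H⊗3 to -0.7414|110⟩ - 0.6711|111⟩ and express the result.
-0.4994|000⟩ - 0.02485|001⟩ + 0.4994|010⟩ + 0.02485|011⟩ + 0.4994|100⟩ + 0.02485|101⟩ - 0.4994|110⟩ - 0.02485|111⟩

H⊗3 gives amp(|y⟩) = (1/2√2) Σ_x (−1)^(x·y) amp(|x⟩), where x·y is the number of positions in which both x and y have a 1.
|000⟩: (-0.7414 - 0.6711)/(2√2) = -0.4994
|001⟩: (-0.7414 + 0.6711)/(2√2) = -0.02485
|010⟩: (0.7414 + 0.6711)/(2√2) = 0.4994
|011⟩: (0.7414 - 0.6711)/(2√2) = 0.02485
|100⟩: (0.7414 + 0.6711)/(2√2) = 0.4994
|101⟩: (0.7414 - 0.6711)/(2√2) = 0.02485
|110⟩: (-0.7414 - 0.6711)/(2√2) = -0.4994
|111⟩: (-0.7414 + 0.6711)/(2√2) = -0.02485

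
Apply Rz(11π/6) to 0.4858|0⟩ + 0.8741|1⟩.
(-0.4692 - 0.1257i)|0⟩ + (-0.8443 + 0.2262i)|1⟩

Rz(11π/6) = [[e^(−iθ/2), 0], [0, e^(iθ/2)]] with e^(±iθ/2) = cos(θ/2) ± i·sin(θ/2); θ = 11π/6, cos(θ/2) ≈ -0.965926, sin(θ/2) ≈ 0.258819.
With a = amp(|0⟩) = 0.4858 and b = amp(|1⟩) = 0.8741:
new amp(|0⟩) = (-0.965926 - 0.258819i)·a = (-0.4692 - 0.1257i)
new amp(|1⟩) = (-0.965926 + 0.258819i)·b = (-0.8443 + 0.2262i)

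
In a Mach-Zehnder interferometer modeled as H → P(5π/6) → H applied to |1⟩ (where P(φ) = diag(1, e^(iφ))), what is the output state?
(0.933 - 0.25i)|0⟩ + (0.06699 + 0.25i)|1⟩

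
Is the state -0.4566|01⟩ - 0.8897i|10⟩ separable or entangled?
Entangled

Writing the state as a|00⟩ + b|01⟩ + c|10⟩ + d|11⟩, it is a product state iff ad − bc = 0.
Here (a, b, c, d) = (0, -0.4566, -0.8897i, 0): ad − bc = (0)(0) − (-0.4566)(-0.8897i) = -0.4062i ≠ 0, so the state is entangled.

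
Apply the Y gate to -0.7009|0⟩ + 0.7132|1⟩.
-0.7132i|0⟩ - 0.7009i|1⟩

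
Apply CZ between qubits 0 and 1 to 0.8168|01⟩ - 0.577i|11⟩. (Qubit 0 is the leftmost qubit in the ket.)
0.8168|01⟩ + 0.577i|11⟩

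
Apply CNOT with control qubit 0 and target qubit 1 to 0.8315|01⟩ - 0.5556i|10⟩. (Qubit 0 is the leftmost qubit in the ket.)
0.8315|01⟩ - 0.5556i|11⟩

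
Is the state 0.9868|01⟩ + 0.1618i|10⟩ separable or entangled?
Entangled

Writing the state as a|00⟩ + b|01⟩ + c|10⟩ + d|11⟩, it is a product state iff ad − bc = 0.
Here (a, b, c, d) = (0, 0.9868, 0.1618i, 0): ad − bc = (0)(0) − (0.9868)(0.1618i) = -0.1597i ≠ 0, so the state is entangled.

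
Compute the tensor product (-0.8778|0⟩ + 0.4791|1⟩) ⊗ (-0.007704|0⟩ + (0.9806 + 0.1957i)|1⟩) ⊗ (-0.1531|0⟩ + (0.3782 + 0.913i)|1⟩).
-0.001035|000⟩ + (0.002558 + 0.006174i)|001⟩ + (0.1318 + 0.0263i)|010⟩ + (-0.1687 - 0.8509i)|011⟩ + 0.0005651|100⟩ + (-0.001396 - 0.00337i)|101⟩ + (-0.07193 - 0.01435i)|110⟩ + (0.09208 + 0.4644i)|111⟩

amp(|b₁b₂…⟩) = product of the factor amplitudes for bits b₁, b₂, …; only kets whose every factor amplitude is nonzero survive.
|000⟩: (-0.8778)(-0.007704)(-0.1531) = -0.001035
|001⟩: (-0.8778)(-0.007704)(0.3782 + 0.913i) = (0.002558 + 0.006174i)
|010⟩: (-0.8778)(0.9806 + 0.1957i)(-0.1531) = (0.1318 + 0.0263i)
|011⟩: (-0.8778)(0.9806 + 0.1957i)(0.3782 + 0.913i) = (-0.1687 - 0.8509i)
|100⟩: (0.4791)(-0.007704)(-0.1531) = 0.0005651
|101⟩: (0.4791)(-0.007704)(0.3782 + 0.913i) = (-0.001396 - 0.00337i)
|110⟩: (0.4791)(0.9806 + 0.1957i)(-0.1531) = (-0.07193 - 0.01435i)
|111⟩: (0.4791)(0.9806 + 0.1957i)(0.3782 + 0.913i) = (0.09208 + 0.4644i)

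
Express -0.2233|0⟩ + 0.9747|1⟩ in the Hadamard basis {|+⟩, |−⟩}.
0.5313|+⟩ - 0.8471|−⟩

With |ψ⟩ = α|0⟩ + β|1⟩, the Hadamard-basis coefficients are ⟨+|ψ⟩ = (α + β)/√2 and ⟨−|ψ⟩ = (α − β)/√2.
Here α = -0.2233, β = 0.9747: (α + β)/√2 = 0.5313, (α − β)/√2 = -0.8471.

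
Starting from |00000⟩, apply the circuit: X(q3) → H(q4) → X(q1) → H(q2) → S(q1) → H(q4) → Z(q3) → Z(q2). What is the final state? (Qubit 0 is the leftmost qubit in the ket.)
-(1/√2)i|01010⟩ + (1/√2)i|01110⟩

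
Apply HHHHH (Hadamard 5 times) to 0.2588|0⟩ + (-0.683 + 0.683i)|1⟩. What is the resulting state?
(-0.3 + 0.483i)|0⟩ + (0.666 - 0.483i)|1⟩

H² = I, so H^5 = H: a single Hadamard. With (a, b) = (0.2588, (-0.683 + 0.683i)), H gives ((a + b)/√2, (a − b)/√2) = ((-0.3 + 0.483i), (0.666 - 0.483i)).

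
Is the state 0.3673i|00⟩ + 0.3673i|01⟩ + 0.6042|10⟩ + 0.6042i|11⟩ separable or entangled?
Entangled

Writing the state as a|00⟩ + b|01⟩ + c|10⟩ + d|11⟩, it is a product state iff ad − bc = 0.
Here (a, b, c, d) = (0.3673i, 0.3673i, 0.6042, 0.6042i): ad − bc = (0.3673i)(0.6042i) − (0.3673i)(0.6042) = (-0.2219 - 0.2219i) ≠ 0, so the state is entangled.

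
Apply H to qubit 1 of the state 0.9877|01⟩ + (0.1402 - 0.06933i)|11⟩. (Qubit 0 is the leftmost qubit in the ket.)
0.6984|00⟩ - 0.6984|01⟩ + (0.09914 - 0.04902i)|10⟩ + (-0.09914 + 0.04902i)|11⟩

H on qubit 1 mixes each pair of kets that differ only in qubit 1: amplitudes (a, b) of (|…0…⟩, |…1…⟩) become ((a + b)/√2, (a − b)/√2). Kets absent from the input have amplitude 0.
(|00⟩, |01⟩): (a, b) = (0, 0.9877) → (0.6984, -0.6984)
(|10⟩, |11⟩): (a, b) = (0, (0.1402 - 0.06933i)) → ((0.09914 - 0.04902i), (-0.09914 + 0.04902i))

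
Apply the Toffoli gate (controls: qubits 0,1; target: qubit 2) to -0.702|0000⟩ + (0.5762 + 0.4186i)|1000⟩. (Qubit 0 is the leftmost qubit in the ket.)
-0.702|0000⟩ + (0.5762 + 0.4186i)|1000⟩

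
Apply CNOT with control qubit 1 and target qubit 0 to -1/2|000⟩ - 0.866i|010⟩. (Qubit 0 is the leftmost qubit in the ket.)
-1/2|000⟩ - 0.866i|110⟩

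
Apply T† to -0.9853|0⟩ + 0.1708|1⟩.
-0.9853|0⟩ + (0.1208 - 0.1208i)|1⟩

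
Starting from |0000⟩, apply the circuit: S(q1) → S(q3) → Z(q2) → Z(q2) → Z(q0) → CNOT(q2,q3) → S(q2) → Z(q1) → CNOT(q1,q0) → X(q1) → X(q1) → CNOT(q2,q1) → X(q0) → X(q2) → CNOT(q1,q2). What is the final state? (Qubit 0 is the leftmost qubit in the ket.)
|1010⟩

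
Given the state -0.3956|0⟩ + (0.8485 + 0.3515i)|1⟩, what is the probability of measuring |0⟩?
0.1565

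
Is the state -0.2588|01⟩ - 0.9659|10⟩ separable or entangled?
Entangled

Writing the state as a|00⟩ + b|01⟩ + c|10⟩ + d|11⟩, it is a product state iff ad − bc = 0.
Here (a, b, c, d) = (0, -0.2588, -0.9659, 0): ad − bc = (0)(0) − (-0.2588)(-0.9659) = -0.25 ≠ 0, so the state is entangled.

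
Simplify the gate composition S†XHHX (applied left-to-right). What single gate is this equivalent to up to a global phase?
S†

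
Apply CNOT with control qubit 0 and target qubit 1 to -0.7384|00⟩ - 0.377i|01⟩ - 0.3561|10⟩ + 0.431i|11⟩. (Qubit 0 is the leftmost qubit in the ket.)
-0.7384|00⟩ - 0.377i|01⟩ + 0.431i|10⟩ - 0.3561|11⟩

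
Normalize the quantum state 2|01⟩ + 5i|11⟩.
0.3714|01⟩ + 0.9285i|11⟩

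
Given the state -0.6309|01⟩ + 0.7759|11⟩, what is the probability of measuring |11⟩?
0.602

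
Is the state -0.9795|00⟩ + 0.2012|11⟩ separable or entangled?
Entangled

Writing the state as a|00⟩ + b|01⟩ + c|10⟩ + d|11⟩, it is a product state iff ad − bc = 0.
Here (a, b, c, d) = (-0.9795, 0, 0, 0.2012): ad − bc = (-0.9795)(0.2012) − (0)(0) = -0.1971 ≠ 0, so the state is entangled.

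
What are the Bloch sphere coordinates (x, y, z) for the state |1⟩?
(0, 0, -1)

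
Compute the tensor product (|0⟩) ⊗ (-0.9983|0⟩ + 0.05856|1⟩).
-0.9983|00⟩ + 0.05856|01⟩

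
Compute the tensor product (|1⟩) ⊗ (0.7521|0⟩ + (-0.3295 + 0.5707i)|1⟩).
0.7521|10⟩ + (-0.3295 + 0.5707i)|11⟩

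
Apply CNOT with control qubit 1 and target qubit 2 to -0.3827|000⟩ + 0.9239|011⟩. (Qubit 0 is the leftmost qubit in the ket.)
-0.3827|000⟩ + 0.9239|010⟩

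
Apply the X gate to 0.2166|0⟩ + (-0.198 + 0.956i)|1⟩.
(-0.198 + 0.956i)|0⟩ + 0.2166|1⟩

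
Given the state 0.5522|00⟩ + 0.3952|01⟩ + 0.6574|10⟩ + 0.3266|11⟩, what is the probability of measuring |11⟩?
0.1067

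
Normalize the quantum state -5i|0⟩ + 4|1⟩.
-0.7809i|0⟩ + 0.6247|1⟩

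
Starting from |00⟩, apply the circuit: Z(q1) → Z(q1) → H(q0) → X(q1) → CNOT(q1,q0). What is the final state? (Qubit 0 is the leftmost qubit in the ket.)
1/√2|01⟩ + 1/√2|11⟩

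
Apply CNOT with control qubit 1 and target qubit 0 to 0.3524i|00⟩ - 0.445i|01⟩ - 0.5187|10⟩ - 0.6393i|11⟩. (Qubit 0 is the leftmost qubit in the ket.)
0.3524i|00⟩ - 0.6393i|01⟩ - 0.5187|10⟩ - 0.445i|11⟩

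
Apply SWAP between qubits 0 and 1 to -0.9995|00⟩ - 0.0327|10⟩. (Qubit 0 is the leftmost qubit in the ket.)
-0.9995|00⟩ - 0.0327|01⟩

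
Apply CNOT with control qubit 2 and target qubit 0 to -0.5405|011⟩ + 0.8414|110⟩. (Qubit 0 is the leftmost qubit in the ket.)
0.8414|110⟩ - 0.5405|111⟩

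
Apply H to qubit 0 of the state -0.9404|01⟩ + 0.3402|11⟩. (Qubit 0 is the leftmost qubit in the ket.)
-0.4244|01⟩ - 0.9055|11⟩

H on qubit 0 mixes each pair of kets that differ only in qubit 0: amplitudes (a, b) of (|…0…⟩, |…1…⟩) become ((a + b)/√2, (a − b)/√2). Kets absent from the input have amplitude 0.
(|01⟩, |11⟩): (a, b) = (-0.9404, 0.3402) → (-0.4244, -0.9055)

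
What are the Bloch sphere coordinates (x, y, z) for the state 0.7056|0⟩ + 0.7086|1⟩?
(1, 0, -0.004243)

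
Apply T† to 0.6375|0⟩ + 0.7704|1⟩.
0.6375|0⟩ + (0.5448 - 0.5448i)|1⟩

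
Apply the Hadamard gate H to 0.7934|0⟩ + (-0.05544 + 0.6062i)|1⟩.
(0.5218 + 0.4286i)|0⟩ + (0.6002 - 0.4286i)|1⟩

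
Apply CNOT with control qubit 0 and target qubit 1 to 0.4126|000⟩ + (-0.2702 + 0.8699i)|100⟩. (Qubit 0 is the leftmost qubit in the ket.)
0.4126|000⟩ + (-0.2702 + 0.8699i)|110⟩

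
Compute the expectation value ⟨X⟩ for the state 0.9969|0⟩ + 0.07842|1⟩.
0.1564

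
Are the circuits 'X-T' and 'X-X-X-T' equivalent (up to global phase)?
Yes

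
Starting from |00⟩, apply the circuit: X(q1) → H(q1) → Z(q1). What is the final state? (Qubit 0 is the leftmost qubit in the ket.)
1/√2|00⟩ + 1/√2|01⟩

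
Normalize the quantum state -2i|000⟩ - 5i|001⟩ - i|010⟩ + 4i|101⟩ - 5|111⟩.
-0.2374i|000⟩ - 0.5934i|001⟩ - 0.1187i|010⟩ + 0.4747i|101⟩ - 0.5934|111⟩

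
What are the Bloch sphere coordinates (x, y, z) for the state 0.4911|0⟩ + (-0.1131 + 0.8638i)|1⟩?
(-0.1111, 0.8484, -0.5178)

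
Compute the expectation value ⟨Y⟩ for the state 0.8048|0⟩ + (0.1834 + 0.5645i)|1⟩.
0.9086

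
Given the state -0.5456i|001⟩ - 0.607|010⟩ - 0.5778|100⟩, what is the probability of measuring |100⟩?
0.3339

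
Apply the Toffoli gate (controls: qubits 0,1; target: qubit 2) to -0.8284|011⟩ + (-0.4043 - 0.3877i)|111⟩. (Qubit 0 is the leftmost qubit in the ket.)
-0.8284|011⟩ + (-0.4043 - 0.3877i)|110⟩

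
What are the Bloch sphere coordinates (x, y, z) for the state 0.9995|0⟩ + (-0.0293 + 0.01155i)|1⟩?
(-0.05857, 0.02309, 0.998)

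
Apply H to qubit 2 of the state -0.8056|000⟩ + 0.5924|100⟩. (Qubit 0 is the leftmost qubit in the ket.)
-0.5696|000⟩ - 0.5696|001⟩ + 0.4189|100⟩ + 0.4189|101⟩

H on qubit 2 mixes each pair of kets that differ only in qubit 2: amplitudes (a, b) of (|…0…⟩, |…1…⟩) become ((a + b)/√2, (a − b)/√2). Kets absent from the input have amplitude 0.
(|000⟩, |001⟩): (a, b) = (-0.8056, 0) → (-0.5696, -0.5696)
(|100⟩, |101⟩): (a, b) = (0.5924, 0) → (0.4189, 0.4189)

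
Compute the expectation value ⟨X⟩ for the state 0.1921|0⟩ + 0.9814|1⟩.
0.3771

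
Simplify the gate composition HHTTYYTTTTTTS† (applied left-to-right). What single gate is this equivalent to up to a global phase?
S†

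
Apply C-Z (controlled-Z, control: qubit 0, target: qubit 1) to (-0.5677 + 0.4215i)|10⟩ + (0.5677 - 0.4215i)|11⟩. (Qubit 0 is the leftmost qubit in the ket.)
(-0.5677 + 0.4215i)|10⟩ + (-0.5677 + 0.4215i)|11⟩

C-Z leaves the control-|0⟩ kets |00⟩, |01⟩ unchanged and applies Z to qubit 1 on the control-|1⟩ pair (|10⟩, |11⟩).
Z = [[1, 0], [0, -1]].
With a = amp(|10⟩) = (-0.5677 + 0.4215i) and b = amp(|11⟩) = (0.5677 - 0.4215i):
new amp(|10⟩) = (1)·a = (-0.5677 + 0.4215i)
new amp(|11⟩) = (-1)·b = (-0.5677 + 0.4215i)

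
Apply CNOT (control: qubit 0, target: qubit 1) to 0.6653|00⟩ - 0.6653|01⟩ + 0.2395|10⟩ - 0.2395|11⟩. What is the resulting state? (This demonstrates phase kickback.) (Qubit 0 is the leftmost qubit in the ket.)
0.6653|00⟩ - 0.6653|01⟩ - 0.2395|10⟩ + 0.2395|11⟩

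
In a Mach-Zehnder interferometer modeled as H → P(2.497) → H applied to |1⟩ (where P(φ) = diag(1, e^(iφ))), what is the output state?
(0.8997 - 0.3004i)|0⟩ + (0.1003 + 0.3004i)|1⟩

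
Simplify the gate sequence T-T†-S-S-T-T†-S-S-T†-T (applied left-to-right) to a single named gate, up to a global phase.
I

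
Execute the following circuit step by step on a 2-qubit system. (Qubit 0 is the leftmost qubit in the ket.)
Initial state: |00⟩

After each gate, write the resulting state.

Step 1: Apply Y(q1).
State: i|01⟩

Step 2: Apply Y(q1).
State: |00⟩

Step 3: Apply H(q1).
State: 1/√2|00⟩ + 1/√2|01⟩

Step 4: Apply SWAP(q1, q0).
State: 1/√2|00⟩ + 1/√2|10⟩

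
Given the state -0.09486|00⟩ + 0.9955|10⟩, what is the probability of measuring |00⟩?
0.008998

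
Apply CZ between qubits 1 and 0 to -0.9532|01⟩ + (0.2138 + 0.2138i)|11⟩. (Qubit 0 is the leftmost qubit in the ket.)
-0.9532|01⟩ + (-0.2138 - 0.2138i)|11⟩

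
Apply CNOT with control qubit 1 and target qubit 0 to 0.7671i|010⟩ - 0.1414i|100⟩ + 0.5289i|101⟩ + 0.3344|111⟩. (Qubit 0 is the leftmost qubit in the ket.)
0.3344|011⟩ - 0.1414i|100⟩ + 0.5289i|101⟩ + 0.7671i|110⟩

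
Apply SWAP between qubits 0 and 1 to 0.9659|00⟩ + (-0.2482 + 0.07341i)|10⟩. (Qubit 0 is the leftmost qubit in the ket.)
0.9659|00⟩ + (-0.2482 + 0.07341i)|01⟩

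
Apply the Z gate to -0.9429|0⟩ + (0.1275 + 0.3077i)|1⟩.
-0.9429|0⟩ + (-0.1275 - 0.3077i)|1⟩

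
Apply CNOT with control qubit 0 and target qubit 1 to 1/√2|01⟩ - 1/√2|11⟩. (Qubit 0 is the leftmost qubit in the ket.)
1/√2|01⟩ - 1/√2|10⟩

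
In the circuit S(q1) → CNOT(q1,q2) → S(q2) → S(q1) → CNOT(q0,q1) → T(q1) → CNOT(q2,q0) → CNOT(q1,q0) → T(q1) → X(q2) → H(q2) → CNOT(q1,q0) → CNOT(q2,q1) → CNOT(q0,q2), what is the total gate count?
14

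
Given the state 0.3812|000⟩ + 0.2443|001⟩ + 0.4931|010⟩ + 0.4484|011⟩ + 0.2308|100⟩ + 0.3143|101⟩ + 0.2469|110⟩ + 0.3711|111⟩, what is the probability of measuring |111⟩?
0.1377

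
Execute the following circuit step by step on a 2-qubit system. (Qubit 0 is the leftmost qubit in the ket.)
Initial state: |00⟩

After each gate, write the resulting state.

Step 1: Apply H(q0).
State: 1/√2|00⟩ + 1/√2|10⟩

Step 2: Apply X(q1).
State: 1/√2|01⟩ + 1/√2|11⟩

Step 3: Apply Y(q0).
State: -(1/√2)i|01⟩ + (1/√2)i|11⟩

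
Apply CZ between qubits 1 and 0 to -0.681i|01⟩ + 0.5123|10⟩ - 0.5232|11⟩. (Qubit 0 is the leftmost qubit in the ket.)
-0.681i|01⟩ + 0.5123|10⟩ + 0.5232|11⟩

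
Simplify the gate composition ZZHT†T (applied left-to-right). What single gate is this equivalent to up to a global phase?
H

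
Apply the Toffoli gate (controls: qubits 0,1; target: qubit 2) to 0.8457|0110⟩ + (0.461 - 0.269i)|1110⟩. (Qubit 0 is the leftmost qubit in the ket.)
0.8457|0110⟩ + (0.461 - 0.269i)|1100⟩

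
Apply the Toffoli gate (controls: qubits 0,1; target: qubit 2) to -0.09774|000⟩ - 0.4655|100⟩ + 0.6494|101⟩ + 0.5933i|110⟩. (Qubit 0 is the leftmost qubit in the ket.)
-0.09774|000⟩ - 0.4655|100⟩ + 0.6494|101⟩ + 0.5933i|111⟩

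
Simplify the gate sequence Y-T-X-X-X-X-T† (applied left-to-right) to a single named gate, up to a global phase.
Y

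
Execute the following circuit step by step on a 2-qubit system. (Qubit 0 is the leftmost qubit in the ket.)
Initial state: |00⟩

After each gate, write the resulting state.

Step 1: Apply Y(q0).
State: i|10⟩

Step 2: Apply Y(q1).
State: -|11⟩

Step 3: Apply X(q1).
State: -|10⟩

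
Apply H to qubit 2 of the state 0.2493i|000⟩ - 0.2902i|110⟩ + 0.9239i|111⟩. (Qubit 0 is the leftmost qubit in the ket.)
0.1763i|000⟩ + 0.1763i|001⟩ + 0.4481i|110⟩ - 0.8585i|111⟩

H on qubit 2 mixes each pair of kets that differ only in qubit 2: amplitudes (a, b) of (|…0…⟩, |…1…⟩) become ((a + b)/√2, (a − b)/√2). Kets absent from the input have amplitude 0.
(|000⟩, |001⟩): (a, b) = (0.2493i, 0) → (0.1763i, 0.1763i)
(|110⟩, |111⟩): (a, b) = (-0.2902i, 0.9239i) → (0.4481i, -0.8585i)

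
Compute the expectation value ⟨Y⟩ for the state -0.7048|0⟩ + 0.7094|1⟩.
0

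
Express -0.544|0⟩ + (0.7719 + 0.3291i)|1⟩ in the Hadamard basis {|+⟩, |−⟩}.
(0.1611 + 0.2327i)|+⟩ + (-0.9305 - 0.2327i)|−⟩

With |ψ⟩ = α|0⟩ + β|1⟩, the Hadamard-basis coefficients are ⟨+|ψ⟩ = (α + β)/√2 and ⟨−|ψ⟩ = (α − β)/√2.
Here α = -0.544, β = (0.7719 + 0.3291i): (α + β)/√2 = (0.1611 + 0.2327i), (α − β)/√2 = (-0.9305 - 0.2327i).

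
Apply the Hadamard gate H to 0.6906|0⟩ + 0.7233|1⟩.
0.9998|0⟩ - 0.02312|1⟩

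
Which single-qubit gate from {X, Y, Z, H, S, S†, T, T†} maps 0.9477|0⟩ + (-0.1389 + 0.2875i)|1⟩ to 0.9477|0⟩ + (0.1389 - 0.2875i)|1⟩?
Z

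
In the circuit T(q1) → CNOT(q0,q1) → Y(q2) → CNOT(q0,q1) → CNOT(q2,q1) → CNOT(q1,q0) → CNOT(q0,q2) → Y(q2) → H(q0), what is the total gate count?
9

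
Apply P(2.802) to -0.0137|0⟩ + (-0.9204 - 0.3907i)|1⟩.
-0.0137|0⟩ + (0.998 + 0.0618i)|1⟩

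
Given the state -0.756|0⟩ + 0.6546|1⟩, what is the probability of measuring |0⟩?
0.5715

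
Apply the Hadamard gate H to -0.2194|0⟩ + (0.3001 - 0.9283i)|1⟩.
(0.05706 - 0.6564i)|0⟩ + (-0.3673 + 0.6564i)|1⟩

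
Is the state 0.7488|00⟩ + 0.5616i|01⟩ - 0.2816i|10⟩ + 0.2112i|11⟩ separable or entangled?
Entangled

Writing the state as a|00⟩ + b|01⟩ + c|10⟩ + d|11⟩, it is a product state iff ad − bc = 0.
Here (a, b, c, d) = (0.7488, 0.5616i, -0.2816i, 0.2112i): ad − bc = (0.7488)(0.2112i) − (0.5616i)(-0.2816i) = (-0.1581 + 0.1581i) ≠ 0, so the state is entangled.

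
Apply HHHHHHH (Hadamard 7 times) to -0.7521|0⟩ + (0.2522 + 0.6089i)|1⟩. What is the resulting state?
(-0.3535 + 0.4306i)|0⟩ + (-0.7101 - 0.4306i)|1⟩

H² = I, so H^7 = H: a single Hadamard. With (a, b) = (-0.7521, (0.2522 + 0.6089i)), H gives ((a + b)/√2, (a − b)/√2) = ((-0.3535 + 0.4306i), (-0.7101 - 0.4306i)).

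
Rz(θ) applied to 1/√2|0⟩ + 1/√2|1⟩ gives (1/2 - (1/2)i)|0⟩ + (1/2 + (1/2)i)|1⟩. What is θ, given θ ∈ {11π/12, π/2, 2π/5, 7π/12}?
π/2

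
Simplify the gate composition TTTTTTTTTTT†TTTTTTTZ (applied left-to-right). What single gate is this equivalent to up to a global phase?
Z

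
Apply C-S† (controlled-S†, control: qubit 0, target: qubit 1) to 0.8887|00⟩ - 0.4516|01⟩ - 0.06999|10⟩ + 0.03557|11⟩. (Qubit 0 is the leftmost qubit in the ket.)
0.8887|00⟩ - 0.4516|01⟩ - 0.06999|10⟩ - 0.03557i|11⟩

C-S† leaves the control-|0⟩ kets |00⟩, |01⟩ unchanged and applies S† to qubit 1 on the control-|1⟩ pair (|10⟩, |11⟩).
S† = [[1, 0], [0, -i]].
With a = amp(|10⟩) = -0.06999 and b = amp(|11⟩) = 0.03557:
new amp(|10⟩) = (1)·a = -0.06999
new amp(|11⟩) = (-i)·b = -0.03557i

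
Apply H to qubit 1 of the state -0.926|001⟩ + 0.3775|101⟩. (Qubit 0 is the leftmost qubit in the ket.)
-0.6548|001⟩ - 0.6548|011⟩ + 0.2669|101⟩ + 0.2669|111⟩

H on qubit 1 mixes each pair of kets that differ only in qubit 1: amplitudes (a, b) of (|…0…⟩, |…1…⟩) become ((a + b)/√2, (a − b)/√2). Kets absent from the input have amplitude 0.
(|001⟩, |011⟩): (a, b) = (-0.926, 0) → (-0.6548, -0.6548)
(|101⟩, |111⟩): (a, b) = (0.3775, 0) → (0.2669, 0.2669)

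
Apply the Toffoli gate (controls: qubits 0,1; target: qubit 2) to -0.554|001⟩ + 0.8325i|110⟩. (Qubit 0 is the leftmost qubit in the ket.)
-0.554|001⟩ + 0.8325i|111⟩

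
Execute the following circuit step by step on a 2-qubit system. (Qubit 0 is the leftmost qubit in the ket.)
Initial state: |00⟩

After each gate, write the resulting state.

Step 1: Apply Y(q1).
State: i|01⟩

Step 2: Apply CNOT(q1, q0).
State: i|11⟩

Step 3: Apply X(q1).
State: i|10⟩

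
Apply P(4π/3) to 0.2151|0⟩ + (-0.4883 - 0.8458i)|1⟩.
0.2151|0⟩ + (-0.4883 + 0.8458i)|1⟩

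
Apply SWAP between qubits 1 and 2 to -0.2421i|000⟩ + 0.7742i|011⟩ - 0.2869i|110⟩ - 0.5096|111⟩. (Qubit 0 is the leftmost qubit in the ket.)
-0.2421i|000⟩ + 0.7742i|011⟩ - 0.2869i|101⟩ - 0.5096|111⟩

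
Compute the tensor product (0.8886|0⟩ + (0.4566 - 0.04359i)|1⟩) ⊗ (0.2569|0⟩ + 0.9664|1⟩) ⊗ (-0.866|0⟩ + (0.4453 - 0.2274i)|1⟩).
-0.1977|000⟩ + (0.1017 - 0.05191i)|001⟩ - 0.7437|010⟩ + (0.3824 - 0.1953i)|011⟩ + (-0.1016 + 0.009698i)|100⟩ + (0.04969 - 0.03166i)|101⟩ + (-0.3821 + 0.03648i)|110⟩ + (0.1869 - 0.1191i)|111⟩

amp(|b₁b₂…⟩) = product of the factor amplitudes for bits b₁, b₂, …; only kets whose every factor amplitude is nonzero survive.
|000⟩: (0.8886)(0.2569)(-0.866) = -0.1977
|001⟩: (0.8886)(0.2569)(0.4453 - 0.2274i) = (0.1017 - 0.05191i)
|010⟩: (0.8886)(0.9664)(-0.866) = -0.7437
|011⟩: (0.8886)(0.9664)(0.4453 - 0.2274i) = (0.3824 - 0.1953i)
|100⟩: (0.4566 - 0.04359i)(0.2569)(-0.866) = (-0.1016 + 0.009698i)
|101⟩: (0.4566 - 0.04359i)(0.2569)(0.4453 - 0.2274i) = (0.04969 - 0.03166i)
|110⟩: (0.4566 - 0.04359i)(0.9664)(-0.866) = (-0.3821 + 0.03648i)
|111⟩: (0.4566 - 0.04359i)(0.9664)(0.4453 - 0.2274i) = (0.1869 - 0.1191i)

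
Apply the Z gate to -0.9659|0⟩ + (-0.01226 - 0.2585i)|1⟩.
-0.9659|0⟩ + (0.01226 + 0.2585i)|1⟩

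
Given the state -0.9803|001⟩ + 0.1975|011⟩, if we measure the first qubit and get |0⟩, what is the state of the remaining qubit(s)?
-0.9803|01⟩ + 0.1975|11⟩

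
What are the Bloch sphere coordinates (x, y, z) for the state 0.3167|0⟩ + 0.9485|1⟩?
(0.6008, 0, -0.7994)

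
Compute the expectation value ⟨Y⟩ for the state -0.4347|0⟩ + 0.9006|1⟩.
0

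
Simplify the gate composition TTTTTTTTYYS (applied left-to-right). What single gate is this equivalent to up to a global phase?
S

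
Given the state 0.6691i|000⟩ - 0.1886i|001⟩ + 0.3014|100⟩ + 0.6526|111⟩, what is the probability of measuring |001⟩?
0.03557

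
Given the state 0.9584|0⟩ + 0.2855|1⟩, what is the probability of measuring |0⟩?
0.9185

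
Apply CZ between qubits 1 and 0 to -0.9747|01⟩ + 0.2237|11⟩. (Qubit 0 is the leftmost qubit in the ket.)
-0.9747|01⟩ - 0.2237|11⟩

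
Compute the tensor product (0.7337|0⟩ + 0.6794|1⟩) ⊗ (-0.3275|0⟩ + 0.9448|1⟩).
-0.2403|00⟩ + 0.6932|01⟩ - 0.2225|10⟩ + 0.6419|11⟩

amp(|b₁b₂…⟩) = product of the factor amplitudes for bits b₁, b₂, …; only kets whose every factor amplitude is nonzero survive.
|00⟩: (0.7337)(-0.3275) = -0.2403
|01⟩: (0.7337)(0.9448) = 0.6932
|10⟩: (0.6794)(-0.3275) = -0.2225
|11⟩: (0.6794)(0.9448) = 0.6419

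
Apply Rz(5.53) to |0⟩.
(-0.9299 - 0.3678i)|0⟩

Rz(5.53) = [[e^(−iθ/2), 0], [0, e^(iθ/2)]] with e^(±iθ/2) = cos(θ/2) ± i·sin(θ/2); θ = 5.53, cos(θ/2) ≈ -0.929923, sin(θ/2) ≈ 0.367754.
With a = amp(|0⟩) = 1 and b = amp(|1⟩) = 0:
new amp(|0⟩) = (-0.929923 - 0.367754i)·a = (-0.9299 - 0.3678i)
new amp(|1⟩) = (-0.929923 + 0.367754i)·b = 0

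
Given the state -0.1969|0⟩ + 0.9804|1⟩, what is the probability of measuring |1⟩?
0.9612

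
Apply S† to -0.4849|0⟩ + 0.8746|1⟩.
-0.4849|0⟩ - 0.8746i|1⟩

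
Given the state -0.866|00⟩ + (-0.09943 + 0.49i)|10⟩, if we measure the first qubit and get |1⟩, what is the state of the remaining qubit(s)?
(-0.1989 + 0.98i)|0⟩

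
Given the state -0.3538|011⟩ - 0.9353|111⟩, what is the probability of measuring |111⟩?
0.8748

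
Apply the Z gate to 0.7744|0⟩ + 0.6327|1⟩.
0.7744|0⟩ - 0.6327|1⟩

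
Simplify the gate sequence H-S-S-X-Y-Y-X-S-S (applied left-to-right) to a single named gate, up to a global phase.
H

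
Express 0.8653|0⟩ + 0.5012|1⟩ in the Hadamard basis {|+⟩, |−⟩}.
0.9663|+⟩ + 0.2575|−⟩

With |ψ⟩ = α|0⟩ + β|1⟩, the Hadamard-basis coefficients are ⟨+|ψ⟩ = (α + β)/√2 and ⟨−|ψ⟩ = (α − β)/√2.
Here α = 0.8653, β = 0.5012: (α + β)/√2 = 0.9663, (α − β)/√2 = 0.2575.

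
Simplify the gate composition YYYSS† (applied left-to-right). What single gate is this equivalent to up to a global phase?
Y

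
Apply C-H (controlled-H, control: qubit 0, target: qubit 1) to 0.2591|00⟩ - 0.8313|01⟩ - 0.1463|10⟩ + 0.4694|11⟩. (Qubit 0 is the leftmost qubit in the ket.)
0.2591|00⟩ - 0.8313|01⟩ + 0.2285|10⟩ - 0.4354|11⟩

C-H leaves the control-|0⟩ kets |00⟩, |01⟩ unchanged and applies H to qubit 1 on the control-|1⟩ pair (|10⟩, |11⟩).
H = [[1/√2, 1/√2], [1/√2, -1/√2]].
With a = amp(|10⟩) = -0.1463 and b = amp(|11⟩) = 0.4694:
new amp(|10⟩) = (1/√2)·a + (1/√2)·b = 0.2285
new amp(|11⟩) = (1/√2)·a + (-1/√2)·b = -0.4354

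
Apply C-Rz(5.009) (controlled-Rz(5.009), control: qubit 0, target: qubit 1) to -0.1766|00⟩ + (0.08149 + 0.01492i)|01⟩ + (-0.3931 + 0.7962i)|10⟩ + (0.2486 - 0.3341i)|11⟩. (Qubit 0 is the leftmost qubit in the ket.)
-0.1766|00⟩ + (0.08149 + 0.01492i)|01⟩ + (0.7896 - 0.4062i)|10⟩ + (-0.001089 + 0.4164i)|11⟩

C-Rz(5.009) leaves the control-|0⟩ kets |00⟩, |01⟩ unchanged and applies Rz(5.009) to qubit 1 on the control-|1⟩ pair (|10⟩, |11⟩).
Rz(5.009) = [[e^(−iθ/2), 0], [0, e^(iθ/2)]] with e^(±iθ/2) = cos(θ/2) ± i·sin(θ/2); θ = 5.009, cos(θ/2) ≈ -0.803829, sin(θ/2) ≈ 0.594861.
With a = amp(|10⟩) = (-0.3931 + 0.7962i) and b = amp(|11⟩) = (0.2486 - 0.3341i):
new amp(|10⟩) = (-0.803829 - 0.594861i)·a = (0.7896 - 0.4062i)
new amp(|11⟩) = (-0.803829 + 0.594861i)·b = (-0.001089 + 0.4164i)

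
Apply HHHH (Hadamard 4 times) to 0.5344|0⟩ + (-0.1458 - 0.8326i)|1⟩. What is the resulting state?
0.5344|0⟩ + (-0.1458 - 0.8326i)|1⟩

H² = I, so an even number of Hadamards cancels: H^4 = I and the state is unchanged.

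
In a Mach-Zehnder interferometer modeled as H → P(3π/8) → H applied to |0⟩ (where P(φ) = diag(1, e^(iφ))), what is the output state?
(0.6913 + 0.4619i)|0⟩ + (0.3087 - 0.4619i)|1⟩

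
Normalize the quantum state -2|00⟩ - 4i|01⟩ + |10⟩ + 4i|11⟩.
-0.3288|00⟩ - 0.6576i|01⟩ + 0.1644|10⟩ + 0.6576i|11⟩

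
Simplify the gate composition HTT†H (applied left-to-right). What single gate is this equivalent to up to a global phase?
I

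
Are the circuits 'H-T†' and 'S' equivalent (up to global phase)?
No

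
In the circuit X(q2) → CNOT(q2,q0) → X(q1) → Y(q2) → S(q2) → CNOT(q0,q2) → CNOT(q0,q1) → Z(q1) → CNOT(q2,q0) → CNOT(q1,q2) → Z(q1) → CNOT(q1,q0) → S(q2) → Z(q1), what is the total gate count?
14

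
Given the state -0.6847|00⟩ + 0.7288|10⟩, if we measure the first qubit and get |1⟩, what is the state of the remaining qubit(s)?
|0⟩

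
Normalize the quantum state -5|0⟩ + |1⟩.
-0.9806|0⟩ + 0.1961|1⟩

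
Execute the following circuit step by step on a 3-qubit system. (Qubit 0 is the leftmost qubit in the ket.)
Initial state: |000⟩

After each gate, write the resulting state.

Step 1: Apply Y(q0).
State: i|100⟩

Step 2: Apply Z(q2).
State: i|100⟩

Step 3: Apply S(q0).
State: -|100⟩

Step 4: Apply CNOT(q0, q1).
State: -|110⟩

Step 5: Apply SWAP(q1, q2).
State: -|101⟩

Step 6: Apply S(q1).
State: -|101⟩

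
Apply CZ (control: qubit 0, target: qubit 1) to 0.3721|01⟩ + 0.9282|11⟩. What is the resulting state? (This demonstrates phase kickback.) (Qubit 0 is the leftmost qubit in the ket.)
0.3721|01⟩ - 0.9282|11⟩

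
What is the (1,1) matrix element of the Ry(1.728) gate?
0.6494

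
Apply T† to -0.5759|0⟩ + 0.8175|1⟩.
-0.5759|0⟩ + (0.5781 - 0.5781i)|1⟩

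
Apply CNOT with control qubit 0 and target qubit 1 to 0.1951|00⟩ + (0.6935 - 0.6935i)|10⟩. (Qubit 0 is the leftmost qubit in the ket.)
0.1951|00⟩ + (0.6935 - 0.6935i)|11⟩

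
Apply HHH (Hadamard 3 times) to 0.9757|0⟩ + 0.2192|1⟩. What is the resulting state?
0.8449|0⟩ + 0.5349|1⟩

H² = I, so H^3 = H: a single Hadamard. With (a, b) = (0.9757, 0.2192), H gives ((a + b)/√2, (a − b)/√2) = (0.8449, 0.5349).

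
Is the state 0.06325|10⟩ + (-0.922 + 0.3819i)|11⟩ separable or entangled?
Separable

Writing the state as a|00⟩ + b|01⟩ + c|10⟩ + d|11⟩, it is a product state iff ad − bc = 0.
Here (a, b, c, d) = (0, 0, 0.06325, (-0.922 + 0.3819i)): ad − bc = (0)(-0.922 + 0.3819i) − (0)(0.06325) = 0, so the state is separable.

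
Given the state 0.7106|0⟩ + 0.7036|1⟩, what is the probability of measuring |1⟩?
0.4951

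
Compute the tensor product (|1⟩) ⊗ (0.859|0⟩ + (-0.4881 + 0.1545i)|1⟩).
0.859|10⟩ + (-0.4881 + 0.1545i)|11⟩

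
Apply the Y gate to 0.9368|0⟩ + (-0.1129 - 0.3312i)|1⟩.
(-0.3312 + 0.1129i)|0⟩ + 0.9368i|1⟩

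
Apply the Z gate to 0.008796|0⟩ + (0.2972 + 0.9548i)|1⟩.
0.008796|0⟩ + (-0.2972 - 0.9548i)|1⟩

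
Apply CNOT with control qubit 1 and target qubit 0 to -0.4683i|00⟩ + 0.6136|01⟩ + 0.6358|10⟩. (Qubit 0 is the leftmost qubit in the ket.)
-0.4683i|00⟩ + 0.6358|10⟩ + 0.6136|11⟩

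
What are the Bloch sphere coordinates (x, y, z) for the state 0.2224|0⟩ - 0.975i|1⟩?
(0, -0.4337, -0.9012)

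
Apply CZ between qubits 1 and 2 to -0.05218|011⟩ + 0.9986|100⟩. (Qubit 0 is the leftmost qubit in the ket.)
0.05218|011⟩ + 0.9986|100⟩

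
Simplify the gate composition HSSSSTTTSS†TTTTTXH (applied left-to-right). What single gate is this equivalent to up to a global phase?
Z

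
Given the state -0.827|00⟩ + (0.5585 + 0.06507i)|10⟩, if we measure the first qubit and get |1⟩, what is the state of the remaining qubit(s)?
(0.9933 + 0.1157i)|0⟩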